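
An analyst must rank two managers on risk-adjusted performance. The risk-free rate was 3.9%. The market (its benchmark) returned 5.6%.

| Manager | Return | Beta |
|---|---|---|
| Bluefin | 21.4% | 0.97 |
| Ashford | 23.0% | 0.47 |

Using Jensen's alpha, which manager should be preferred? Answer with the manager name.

Bluefin: α = 21.4% − [3.9% + 0.97 × (5.6% − 3.9%)] = 15.851
Ashford: α = 23.0% − [3.9% + 0.47 × (5.6% − 3.9%)] = 18.301
Highest: Ashford (18.301).

Ashford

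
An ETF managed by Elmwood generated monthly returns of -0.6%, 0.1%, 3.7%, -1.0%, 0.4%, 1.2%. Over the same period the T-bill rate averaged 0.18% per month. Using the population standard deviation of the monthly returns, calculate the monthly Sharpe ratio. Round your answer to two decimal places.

r̄ = (-0.6 + 0.1 + 3.7 − 1 + 0.4 + 1.2) / 6 = 0.6333%
Σ(r − r̄)² = 14.2533; population σ = √(14.2533/6) = 1.5413%
Sharpe = (r̄ − rf) / σ = (0.6333 − 0.18) / 1.5413 = 0.4533 / 1.5413 = 0.2941

0.29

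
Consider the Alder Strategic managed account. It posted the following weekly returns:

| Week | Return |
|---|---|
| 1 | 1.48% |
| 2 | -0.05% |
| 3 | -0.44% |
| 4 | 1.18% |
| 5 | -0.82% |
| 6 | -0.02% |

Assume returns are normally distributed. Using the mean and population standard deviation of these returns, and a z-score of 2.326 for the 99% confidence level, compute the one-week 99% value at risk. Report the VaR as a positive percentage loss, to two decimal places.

1.71

r̄ = (1.48 − 0.05 − 0.44 + 1.18 − 0.82 − 0.02) / 6 = 0.2217%
Population std dev = √[4.1569 / 6] = 0.8324%
VaR = −(r̄ − z·σ) = −(0.2217 − 2.326 × 0.8324) = −(-1.7145) = 1.7145%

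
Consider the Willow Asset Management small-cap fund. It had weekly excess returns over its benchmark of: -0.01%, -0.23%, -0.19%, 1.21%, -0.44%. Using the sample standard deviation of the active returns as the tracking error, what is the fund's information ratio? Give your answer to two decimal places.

Mean return μ = 0.340 / 5 = 0.0680%
Σ(r − μ)² = 1.7237; sample σ = √(1.7237/4) = 0.6564%
IR = μ / tracking error = 0.0680 / 0.6564 = 0.1036

0.10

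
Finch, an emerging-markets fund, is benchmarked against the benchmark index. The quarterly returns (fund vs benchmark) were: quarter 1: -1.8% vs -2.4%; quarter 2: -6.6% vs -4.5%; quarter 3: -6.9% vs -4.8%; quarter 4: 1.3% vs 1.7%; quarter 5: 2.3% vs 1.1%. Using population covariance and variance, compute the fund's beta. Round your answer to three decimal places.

r̄p = -2.3400%,  r̄m = -1.7800%
Cov = Σ(rp − r̄p)(rm − r̄m) / 5 = 10.2108
Var(rm) = Σ(rm − r̄m)² / 5 = 7.4616
β = Cov / Var = 10.2108 / 7.4616 = 1.3684

1.368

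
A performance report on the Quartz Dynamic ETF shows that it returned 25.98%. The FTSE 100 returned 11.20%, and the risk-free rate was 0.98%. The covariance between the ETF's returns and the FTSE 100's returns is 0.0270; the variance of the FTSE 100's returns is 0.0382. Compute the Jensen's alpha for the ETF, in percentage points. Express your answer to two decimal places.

17.78

β = Cov / Var = 0.0270 / 0.0382 = 0.7068
E[R] = Rf + β(Rm − Rf) = 0.98% + 0.7068 × (11.20% − 0.98%) = 8.2035%
α = Rp − E[R] = 25.98% − 8.2035% = 17.7765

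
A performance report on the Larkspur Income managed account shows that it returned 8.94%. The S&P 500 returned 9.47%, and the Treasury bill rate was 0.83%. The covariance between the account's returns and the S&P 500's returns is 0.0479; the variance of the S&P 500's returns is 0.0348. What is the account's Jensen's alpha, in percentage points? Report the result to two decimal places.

-3.78

β = Cov / Var = 0.0479 / 0.0348 = 1.3764
E[R] = Rf + β(Rm − Rf) = 0.83% + 1.3764 × (9.47% − 0.83%) = 12.7221%
α = Rp − E[R] = 8.94% − 12.7221% = -3.7821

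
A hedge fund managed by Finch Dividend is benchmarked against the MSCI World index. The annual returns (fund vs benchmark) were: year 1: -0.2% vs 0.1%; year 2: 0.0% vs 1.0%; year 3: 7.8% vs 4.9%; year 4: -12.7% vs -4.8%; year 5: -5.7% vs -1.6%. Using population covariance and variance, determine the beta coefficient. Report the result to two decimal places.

2.12

r̄p = -2.1600%,  r̄m = -0.0800%
Cov = Σ(rp − r̄p)(rm − r̄m) / 5 = 21.4832
Var(rm) = Σ(rm − r̄m)² / 5 = 10.1176
β = Cov / Var = 21.4832 / 10.1176 = 2.1233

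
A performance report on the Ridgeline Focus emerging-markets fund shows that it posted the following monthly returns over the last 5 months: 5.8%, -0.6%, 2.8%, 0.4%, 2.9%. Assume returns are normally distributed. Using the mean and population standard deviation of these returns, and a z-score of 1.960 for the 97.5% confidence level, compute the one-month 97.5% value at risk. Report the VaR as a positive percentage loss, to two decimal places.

2.11

Mean return r̄ = 11.30 / 5 = 2.2600%
Σ(r − r̄)² = (5.8 − 2.2600)² + (-0.6 − 2.2600)² + (2.8 − 2.2600)² + … = 24.8720
σ = √[24.8720 / 5] = 2.2303%
VaR = −(r̄ − z·σ) = −(2.2600 − 1.960 × 2.2303) = −(-2.1114) = 2.1114%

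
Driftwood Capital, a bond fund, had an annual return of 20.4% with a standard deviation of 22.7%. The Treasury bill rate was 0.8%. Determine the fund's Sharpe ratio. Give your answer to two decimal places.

Sharpe = (Rp − Rf) / σp = (20.4% − 0.8%) / 22.7% = 19.60% / 22.7% = 0.8634

0.86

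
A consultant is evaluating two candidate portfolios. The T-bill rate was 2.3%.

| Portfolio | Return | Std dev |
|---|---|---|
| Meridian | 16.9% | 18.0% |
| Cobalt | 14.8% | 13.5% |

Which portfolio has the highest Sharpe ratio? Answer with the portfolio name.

Cobalt

Meridian: Sharpe ratio = (16.9% − 2.3%) / 18.0% = 0.811
Cobalt: Sharpe ratio = (14.8% − 2.3%) / 13.5% = 0.926
Highest: Cobalt (0.926).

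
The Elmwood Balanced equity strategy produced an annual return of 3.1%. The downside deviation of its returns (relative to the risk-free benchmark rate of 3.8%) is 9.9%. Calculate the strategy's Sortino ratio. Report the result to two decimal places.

-0.07

Sortino = (Rp − Rf) / σd = (3.1% − 3.8%) / 9.9% = -0.70% / 9.9% = -0.0707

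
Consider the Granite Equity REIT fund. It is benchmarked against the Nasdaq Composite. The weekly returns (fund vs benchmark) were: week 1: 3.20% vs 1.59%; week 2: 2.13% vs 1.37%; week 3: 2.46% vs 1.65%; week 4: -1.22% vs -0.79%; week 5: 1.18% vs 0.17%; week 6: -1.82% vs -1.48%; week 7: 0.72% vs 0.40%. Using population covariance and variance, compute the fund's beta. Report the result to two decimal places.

r̄p = 0.9500%,  r̄m = 0.4157%
Cov = Σ(rp − r̄p)(rm − r̄m) / 7 = 1.9209
Var(rm) = Σ(rm − r̄m)² / 7 = 1.2745
β = Cov / Var = 1.9209 / 1.2745 = 1.5072

1.51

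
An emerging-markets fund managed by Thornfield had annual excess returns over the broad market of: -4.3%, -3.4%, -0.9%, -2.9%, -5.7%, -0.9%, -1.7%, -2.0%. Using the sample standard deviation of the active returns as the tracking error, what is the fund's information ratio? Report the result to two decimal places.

-1.61

Mean return μ = -21.80 / 8 = -2.7250%
Σ(r − μ)² = 20.0550; sample σ = √(20.0550/7) = 1.6926%
IR = μ / tracking error = -2.7250 / 1.6926 = -1.6099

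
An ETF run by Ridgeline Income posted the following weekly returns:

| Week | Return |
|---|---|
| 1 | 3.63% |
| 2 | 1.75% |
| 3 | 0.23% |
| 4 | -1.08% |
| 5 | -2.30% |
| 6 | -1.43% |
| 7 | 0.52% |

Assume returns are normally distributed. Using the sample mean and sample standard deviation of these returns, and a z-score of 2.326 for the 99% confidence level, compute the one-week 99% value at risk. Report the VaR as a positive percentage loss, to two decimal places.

4.54

Mean return r̄ = 1.320 / 7 = 0.1886%
Σ(r − r̄)² = (3.63 − 0.1886)² + (1.75 − 0.1886)² + … = 24.8151
sample σ = √(24.8151 / 6) = √4.1359 = 2.0337%
VaR = −(r̄ − z·σ) = −(0.1886 − 2.326 × 2.0337) = −(-4.5418) = 4.5418%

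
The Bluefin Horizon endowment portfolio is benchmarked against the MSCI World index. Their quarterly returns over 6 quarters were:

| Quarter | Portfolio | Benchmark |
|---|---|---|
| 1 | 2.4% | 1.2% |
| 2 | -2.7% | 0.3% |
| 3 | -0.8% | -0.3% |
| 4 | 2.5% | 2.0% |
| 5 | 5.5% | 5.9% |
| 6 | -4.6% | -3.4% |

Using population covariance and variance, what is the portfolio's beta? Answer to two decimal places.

r̄p = 0.3833%,  r̄m = 0.9500%
Cov = Σ(rp − r̄p)(rm − r̄m) / 6 = 8.8692
Var(rm) = Σ(rm − r̄m)² / 6 = 7.7625
β = Cov / Var = 8.8692 / 7.7625 = 1.1426

1.14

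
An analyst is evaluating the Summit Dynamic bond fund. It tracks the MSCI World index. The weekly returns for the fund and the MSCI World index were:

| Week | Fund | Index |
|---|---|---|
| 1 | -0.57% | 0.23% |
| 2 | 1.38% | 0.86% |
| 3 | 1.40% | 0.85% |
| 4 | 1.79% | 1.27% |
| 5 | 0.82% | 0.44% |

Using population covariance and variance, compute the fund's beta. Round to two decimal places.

r̄p = 0.9640%,  r̄m = 0.7300%
Cov = Σ(rp − r̄p)(rm − r̄m) / 5 = 0.2722
Var(rm) = Σ(rm − r̄m)² / 5 = 0.1314
β = Cov / Var = 0.2722 / 0.1314 = 2.0715

2.07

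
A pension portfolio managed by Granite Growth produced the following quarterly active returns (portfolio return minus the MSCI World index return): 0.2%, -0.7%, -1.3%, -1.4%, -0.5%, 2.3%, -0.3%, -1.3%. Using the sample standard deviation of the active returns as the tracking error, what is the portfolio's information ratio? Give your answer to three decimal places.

-0.308

μ = (0.2 − 0.7 − 1.3 − 1.4 − 0.5 + 2.3 − 0.3 − 1.3) / 8 = -3.00 / 8 = -0.3750%
Sample σ = √[Σ(r − μ)² / 7] = √[10.3750 / 7] = √1.4821 = 1.2174%
IR = μ / tracking error = -0.3750 / 1.2174 = -0.3080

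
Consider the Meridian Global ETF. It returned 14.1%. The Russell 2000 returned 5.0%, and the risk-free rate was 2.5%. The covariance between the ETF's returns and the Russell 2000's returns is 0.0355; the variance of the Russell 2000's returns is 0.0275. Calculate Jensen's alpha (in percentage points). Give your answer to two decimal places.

β = Cov / Var = 0.0355 / 0.0275 = 1.2909
E[R] = Rf + β(Rm − Rf) = 2.5% + 1.2909 × (5.0% − 2.5%) = 5.7273%
α = Rp − E[R] = 14.1% − 5.7273% = 8.3727

8.37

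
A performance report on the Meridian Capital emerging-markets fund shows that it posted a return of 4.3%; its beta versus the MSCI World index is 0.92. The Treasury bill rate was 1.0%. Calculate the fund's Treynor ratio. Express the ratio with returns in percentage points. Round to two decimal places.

Treynor = (Rp − Rf) / β = (4.3% − 1.0%) / 0.92 = 3.30 / 0.92 = 3.5870

3.59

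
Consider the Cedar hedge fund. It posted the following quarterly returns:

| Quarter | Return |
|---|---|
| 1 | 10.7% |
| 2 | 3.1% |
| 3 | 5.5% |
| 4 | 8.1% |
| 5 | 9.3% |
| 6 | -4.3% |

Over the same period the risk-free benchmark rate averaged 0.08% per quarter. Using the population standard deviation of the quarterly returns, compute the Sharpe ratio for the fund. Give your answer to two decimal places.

μ = (10.7 + 3.1 + 5.5 + 8.1 + 9.3 − 4.3) / 6 = 32.40 / 6 = 5.4000%
Population std dev = √[149.9800 / 6] = 4.9997%
Sharpe = (μ − rf) / σ = (5.4000 − 0.08) / 4.9997 = 5.3200 / 4.9997 = 1.0641

1.06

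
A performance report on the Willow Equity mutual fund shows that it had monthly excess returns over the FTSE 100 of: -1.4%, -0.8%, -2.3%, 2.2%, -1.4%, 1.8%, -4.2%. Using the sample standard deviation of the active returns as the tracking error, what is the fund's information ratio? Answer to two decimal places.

Mean return μ = -6.10 / 7 = -0.8714%
Σ(r − μ)² = 30.2543; sample σ = √(30.2543/6) = 2.2455%
IR = μ / tracking error = -0.8714 / 2.2455 = -0.3881

-0.39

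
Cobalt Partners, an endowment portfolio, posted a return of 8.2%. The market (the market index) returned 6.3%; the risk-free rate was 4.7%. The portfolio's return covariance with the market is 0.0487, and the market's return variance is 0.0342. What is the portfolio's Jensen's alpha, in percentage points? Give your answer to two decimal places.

1.22

β = Cov / Var = 0.0487 / 0.0342 = 1.4240
E[R] = Rf + β(Rm − Rf) = 4.7% + 1.4240 × (6.3% − 4.7%) = 6.9784%
α = Rp − E[R] = 8.2% − 6.9784% = 1.2216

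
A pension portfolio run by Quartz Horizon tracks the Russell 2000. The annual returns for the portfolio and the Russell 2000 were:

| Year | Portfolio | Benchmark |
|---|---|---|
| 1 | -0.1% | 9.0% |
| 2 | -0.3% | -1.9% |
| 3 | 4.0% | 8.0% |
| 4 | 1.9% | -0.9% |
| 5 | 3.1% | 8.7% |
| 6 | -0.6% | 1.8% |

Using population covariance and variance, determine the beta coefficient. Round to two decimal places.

r̄p = 1.3333%,  r̄m = 4.1167%
Cov = Σ(rp − r̄p)(rm − r̄m) / 6 = 3.8194
Var(rm) = Σ(rm − r̄m)² / 6 = 21.1114
β = Cov / Var = 3.8194 / 21.1114 = 0.1809

0.18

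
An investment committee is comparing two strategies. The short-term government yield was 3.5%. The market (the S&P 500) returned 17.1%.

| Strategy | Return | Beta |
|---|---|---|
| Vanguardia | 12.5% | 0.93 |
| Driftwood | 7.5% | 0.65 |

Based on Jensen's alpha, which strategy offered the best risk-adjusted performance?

Vanguardia

Vanguardia: α = 12.5% − [3.5% + 0.93 × (17.1% − 3.5%)] = -3.648
Driftwood: α = 7.5% − [3.5% + 0.65 × (17.1% − 3.5%)] = -4.840
Highest: Vanguardia (-3.648).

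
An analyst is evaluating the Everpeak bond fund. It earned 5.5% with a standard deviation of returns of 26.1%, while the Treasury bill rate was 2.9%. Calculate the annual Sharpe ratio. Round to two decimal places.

0.10

Sharpe = (Rp − Rf) / σp = (5.5% − 2.9%) / 26.1% = 2.60% / 26.1% = 0.0996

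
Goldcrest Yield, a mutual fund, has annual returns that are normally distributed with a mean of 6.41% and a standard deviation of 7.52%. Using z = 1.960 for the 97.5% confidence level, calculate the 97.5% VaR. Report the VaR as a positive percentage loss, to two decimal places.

VaR (as % loss) = −(μ − z·σ) = −(6.41% − 1.960 × 7.52%) = −(-8.3292%) = 8.3292%

8.33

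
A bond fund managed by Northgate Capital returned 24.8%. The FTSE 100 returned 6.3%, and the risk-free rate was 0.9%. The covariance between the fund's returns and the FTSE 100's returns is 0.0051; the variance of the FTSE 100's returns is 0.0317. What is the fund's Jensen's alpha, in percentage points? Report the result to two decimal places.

β = Cov / Var = 0.0051 / 0.0317 = 0.1609
E[R] = Rf + β(Rm − Rf) = 0.9% + 0.1609 × (6.3% − 0.9%) = 1.7689%
α = Rp − E[R] = 24.8% − 1.7689% = 23.0311

23.03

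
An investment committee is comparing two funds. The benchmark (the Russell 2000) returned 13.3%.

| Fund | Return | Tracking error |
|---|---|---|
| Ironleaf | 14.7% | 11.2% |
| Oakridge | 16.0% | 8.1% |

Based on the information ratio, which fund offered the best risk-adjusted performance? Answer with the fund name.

Oakridge

Ironleaf: IR = (14.7% − 13.3%) / 11.2% = 0.125
Oakridge: IR = (16.0% − 13.3%) / 8.1% = 0.333
Highest: Oakridge (0.333).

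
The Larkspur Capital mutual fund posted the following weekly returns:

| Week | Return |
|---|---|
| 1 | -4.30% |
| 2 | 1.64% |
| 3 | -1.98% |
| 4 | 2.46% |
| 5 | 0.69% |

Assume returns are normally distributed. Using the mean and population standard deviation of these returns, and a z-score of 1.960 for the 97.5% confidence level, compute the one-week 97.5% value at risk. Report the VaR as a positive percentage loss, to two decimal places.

Mean return r̄ = -1.490 / 5 = -0.2980%
Σ(r − r̄)² = 31.1837; population σ = √(31.1837/5) = 2.4973%
VaR = −(r̄ − z·σ) = −(-0.2980 − 1.960 × 2.4973) = −(-5.1927) = 5.1927%

5.19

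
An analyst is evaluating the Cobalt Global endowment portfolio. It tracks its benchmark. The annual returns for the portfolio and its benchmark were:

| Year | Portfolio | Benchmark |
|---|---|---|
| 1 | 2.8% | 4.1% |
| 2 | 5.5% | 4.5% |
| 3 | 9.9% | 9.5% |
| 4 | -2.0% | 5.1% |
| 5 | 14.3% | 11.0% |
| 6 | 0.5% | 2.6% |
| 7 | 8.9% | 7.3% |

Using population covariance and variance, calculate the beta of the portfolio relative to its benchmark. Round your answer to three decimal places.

1.632

r̄p = 5.7000%,  r̄m = 6.3000%
Cov = Σ(rp − r̄p)(rm − r̄m) / 7 = 13.1829
Var(rm) = Σ(rm − r̄m)² / 7 = 8.0771
β = Cov / Var = 13.1829 / 8.0771 = 1.6321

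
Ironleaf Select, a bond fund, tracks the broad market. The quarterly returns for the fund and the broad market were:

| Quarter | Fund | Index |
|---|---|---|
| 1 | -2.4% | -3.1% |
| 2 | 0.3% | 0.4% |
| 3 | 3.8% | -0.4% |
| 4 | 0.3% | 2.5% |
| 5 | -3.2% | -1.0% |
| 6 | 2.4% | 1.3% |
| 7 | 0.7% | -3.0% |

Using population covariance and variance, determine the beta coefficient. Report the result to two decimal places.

0.45

r̄p = 0.2714%,  r̄m = -0.4714%
Cov = Σ(rp − r̄p)(rm − r̄m) / 7 = 1.7008
Var(rm) = Σ(rm − r̄m)² / 7 = 3.7592
β = Cov / Var = 1.7008 / 3.7592 = 0.4524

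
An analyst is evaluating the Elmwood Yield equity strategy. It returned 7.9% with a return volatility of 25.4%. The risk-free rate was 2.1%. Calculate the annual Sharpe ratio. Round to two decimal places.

Sharpe = (Rp − Rf) / σp = (7.9% − 2.1%) / 25.4% = 5.80% / 25.4% = 0.2283

0.23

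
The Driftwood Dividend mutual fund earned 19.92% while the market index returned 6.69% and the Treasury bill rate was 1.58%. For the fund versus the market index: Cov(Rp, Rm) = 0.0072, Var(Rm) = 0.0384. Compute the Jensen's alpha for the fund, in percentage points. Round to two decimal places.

β = Cov / Var = 0.0072 / 0.0384 = 0.1875
E[R] = Rf + β(Rm − Rf) = 1.58% + 0.1875 × (6.69% − 1.58%) = 2.5381%
α = Rp − E[R] = 19.92% − 2.5381% = 17.3819

17.38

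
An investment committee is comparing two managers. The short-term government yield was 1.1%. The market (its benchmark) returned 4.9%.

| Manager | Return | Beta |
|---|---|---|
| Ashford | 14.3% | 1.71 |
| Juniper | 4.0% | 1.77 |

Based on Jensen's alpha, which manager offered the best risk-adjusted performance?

Ashford

Ashford: α = 14.3% − [1.1% + 1.71 × (4.9% − 1.1%)] = 6.702
Juniper: α = 4.0% − [1.1% + 1.77 × (4.9% − 1.1%)] = -3.826
Highest: Ashford (6.702).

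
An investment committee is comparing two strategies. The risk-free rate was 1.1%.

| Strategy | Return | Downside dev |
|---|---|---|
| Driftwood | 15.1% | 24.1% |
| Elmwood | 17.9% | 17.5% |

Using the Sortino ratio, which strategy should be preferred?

Elmwood

Driftwood: Sortino ratio = (15.1% − 1.1%) / 24.1% = 0.581
Elmwood: Sortino ratio = (17.9% − 1.1%) / 17.5% = 0.960
Highest: Elmwood (0.960).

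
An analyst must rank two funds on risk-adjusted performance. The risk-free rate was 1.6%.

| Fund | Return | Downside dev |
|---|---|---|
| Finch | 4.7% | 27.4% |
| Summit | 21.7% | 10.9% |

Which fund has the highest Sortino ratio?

Summit

Finch: Sortino ratio = (4.7% − 1.6%) / 27.4% = 0.113
Summit: Sortino ratio = (21.7% − 1.6%) / 10.9% = 1.844
Highest: Summit (1.844).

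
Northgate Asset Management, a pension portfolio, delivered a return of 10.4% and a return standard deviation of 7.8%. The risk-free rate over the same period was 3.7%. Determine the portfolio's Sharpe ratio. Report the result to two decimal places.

Sharpe = (Rp − Rf) / σp = (10.4% − 3.7%) / 7.8% = 6.70% / 7.8% = 0.8590

0.86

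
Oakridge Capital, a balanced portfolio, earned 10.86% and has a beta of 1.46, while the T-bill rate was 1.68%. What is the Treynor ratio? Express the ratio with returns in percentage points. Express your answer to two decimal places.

Treynor = (Rp − Rf) / β = (10.86% − 1.68%) / 1.46 = 9.18 / 1.46 = 6.2877

6.29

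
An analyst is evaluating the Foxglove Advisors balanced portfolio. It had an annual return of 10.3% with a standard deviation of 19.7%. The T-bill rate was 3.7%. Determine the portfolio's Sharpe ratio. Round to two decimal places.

Sharpe = (Rp − Rf) / σp = (10.3% − 3.7%) / 19.7% = 6.60% / 19.7% = 0.3350

0.34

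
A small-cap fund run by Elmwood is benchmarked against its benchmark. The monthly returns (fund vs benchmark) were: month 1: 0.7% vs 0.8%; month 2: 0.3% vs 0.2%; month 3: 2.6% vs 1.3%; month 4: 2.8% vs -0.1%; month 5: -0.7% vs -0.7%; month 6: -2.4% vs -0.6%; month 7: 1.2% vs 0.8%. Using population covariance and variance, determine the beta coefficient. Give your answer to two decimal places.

1.60

r̄p = 0.6429%,  r̄m = 0.2429%
Cov = Σ(rp − r̄p)(rm − r̄m) / 7 = 0.7882
Var(rm) = Σ(rm − r̄m)² / 7 = 0.4939
β = Cov / Var = 0.7882 / 0.4939 = 1.5959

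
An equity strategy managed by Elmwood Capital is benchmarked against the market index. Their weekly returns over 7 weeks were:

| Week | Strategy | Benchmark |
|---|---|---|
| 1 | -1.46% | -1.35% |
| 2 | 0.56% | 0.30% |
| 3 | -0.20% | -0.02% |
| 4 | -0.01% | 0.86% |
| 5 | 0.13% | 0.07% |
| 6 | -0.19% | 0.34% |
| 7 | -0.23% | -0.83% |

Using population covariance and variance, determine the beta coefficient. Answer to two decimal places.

r̄p = -0.2000%,  r̄m = -0.0900%
Cov = Σ(rp − r̄p)(rm − r̄m) / 7 = 0.3063
Var(rm) = Σ(rm − r̄m)² / 7 = 0.4865
β = Cov / Var = 0.3063 / 0.4865 = 0.6296

0.63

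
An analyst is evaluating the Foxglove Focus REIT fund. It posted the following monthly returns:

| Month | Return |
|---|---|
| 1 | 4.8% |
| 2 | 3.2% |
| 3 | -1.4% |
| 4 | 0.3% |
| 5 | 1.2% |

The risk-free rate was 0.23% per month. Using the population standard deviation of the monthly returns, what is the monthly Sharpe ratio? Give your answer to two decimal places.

0.64

Mean return r̄ = 8.10 / 5 = 1.6200%
Population std dev = √[23.6480 / 5] = 2.1748%
Sharpe = (r̄ − rf) / σ = (1.6200 − 0.23) / 2.1748 = 1.3900 / 2.1748 = 0.6391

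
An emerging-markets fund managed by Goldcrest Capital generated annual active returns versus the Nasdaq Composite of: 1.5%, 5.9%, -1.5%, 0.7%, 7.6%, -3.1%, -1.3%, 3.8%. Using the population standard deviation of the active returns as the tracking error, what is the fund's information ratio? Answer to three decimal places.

r̄ = (1.5 + 5.9 − 1.5 + 0.7 + 7.6 − 3.1 − 1.3 + 3.8) / 8 = 13.60 / 8 = 1.7000%
Σ(r − r̄)² = 100.1800; population σ = √(100.1800/8) = 3.5387%
IR = r̄ / tracking error = 1.7000 / 3.5387 = 0.4804

0.480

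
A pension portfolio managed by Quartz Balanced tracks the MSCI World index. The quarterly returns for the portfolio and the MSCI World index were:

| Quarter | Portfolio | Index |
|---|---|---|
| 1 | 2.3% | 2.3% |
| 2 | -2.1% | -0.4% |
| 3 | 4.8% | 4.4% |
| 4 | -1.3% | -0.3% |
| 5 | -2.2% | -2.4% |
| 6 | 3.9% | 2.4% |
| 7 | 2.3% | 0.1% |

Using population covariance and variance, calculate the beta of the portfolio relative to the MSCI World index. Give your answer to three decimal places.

r̄p = 1.1000%,  r̄m = 0.8714%
Cov = Σ(rp − r̄p)(rm − r̄m) / 7 = 5.1143
Var(rm) = Σ(rm − r̄m)² / 7 = 4.4449
β = Cov / Var = 5.1143 / 4.4449 = 1.1506

1.151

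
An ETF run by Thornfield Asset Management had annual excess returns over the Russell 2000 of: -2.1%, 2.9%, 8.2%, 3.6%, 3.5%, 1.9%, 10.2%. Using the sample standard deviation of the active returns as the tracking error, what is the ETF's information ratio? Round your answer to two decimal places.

r̄ = (-2.1 + 2.9 + 8.2 + 3.6 + 3.5 + 1.9 + 10.2) / 7 = 4.0286%
Sample std dev = √[99.3143 / 6] = 4.0685%
IR = r̄ / tracking error = 4.0286 / 4.0685 = 0.9902

0.99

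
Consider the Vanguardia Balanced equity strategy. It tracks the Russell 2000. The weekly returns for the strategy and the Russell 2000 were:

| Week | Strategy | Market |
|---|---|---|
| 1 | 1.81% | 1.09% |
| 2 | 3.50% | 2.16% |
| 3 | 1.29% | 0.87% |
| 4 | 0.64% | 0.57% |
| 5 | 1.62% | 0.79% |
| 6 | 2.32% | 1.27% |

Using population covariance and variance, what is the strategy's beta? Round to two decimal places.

r̄p = 1.8633%,  r̄m = 1.1250%
Cov = Σ(rp − r̄p)(rm − r̄m) / 6 = 0.4448
Var(rm) = Σ(rm − r̄m)² / 6 = 0.2631
β = Cov / Var = 0.4448 / 0.2631 = 1.6906

1.69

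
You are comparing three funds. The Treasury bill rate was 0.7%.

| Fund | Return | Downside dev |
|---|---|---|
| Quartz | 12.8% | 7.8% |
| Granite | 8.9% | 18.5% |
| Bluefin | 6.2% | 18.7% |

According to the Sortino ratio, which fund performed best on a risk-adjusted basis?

Quartz

Quartz: Sortino ratio = (12.8% − 0.7%) / 7.8% = 1.551
Granite: Sortino ratio = (8.9% − 0.7%) / 18.5% = 0.443
Bluefin: Sortino ratio = (6.2% − 0.7%) / 18.7% = 0.294
Highest: Quartz (1.551).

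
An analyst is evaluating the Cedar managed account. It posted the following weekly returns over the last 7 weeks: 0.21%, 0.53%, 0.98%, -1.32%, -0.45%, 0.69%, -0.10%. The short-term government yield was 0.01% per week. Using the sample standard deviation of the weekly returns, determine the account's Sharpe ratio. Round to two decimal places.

Mean return r̄ = 0.540 / 7 = 0.0771%
Sample σ = √[Σ(r − r̄)² / 6] = √[3.6747 / 6] = √0.6125 = 0.7826%
Sharpe = (r̄ − rf) / σ = (0.0771 − 0.01) / 0.7826 = 0.0671 / 0.7826 = 0.0857

0.09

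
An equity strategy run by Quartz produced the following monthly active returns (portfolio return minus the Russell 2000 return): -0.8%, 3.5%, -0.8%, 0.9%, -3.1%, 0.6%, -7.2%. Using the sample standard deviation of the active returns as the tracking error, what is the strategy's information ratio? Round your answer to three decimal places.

-0.290

μ = (-0.8 + 3.5 − 0.8 + 0.9 − 3.1 + 0.6 − 7.2) / 7 = -6.90 / 7 = -0.9857%
Σ(r − μ)² = 69.3486; sample σ = √(69.3486/6) = 3.3997%
IR = μ / tracking error = -0.9857 / 3.3997 = -0.2899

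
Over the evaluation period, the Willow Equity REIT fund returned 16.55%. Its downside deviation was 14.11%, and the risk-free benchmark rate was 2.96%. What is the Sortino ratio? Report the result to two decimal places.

Sortino = (Rp − Rf) / σd = (16.55% − 2.96%) / 14.11% = 13.59% / 14.11% = 0.9631

0.96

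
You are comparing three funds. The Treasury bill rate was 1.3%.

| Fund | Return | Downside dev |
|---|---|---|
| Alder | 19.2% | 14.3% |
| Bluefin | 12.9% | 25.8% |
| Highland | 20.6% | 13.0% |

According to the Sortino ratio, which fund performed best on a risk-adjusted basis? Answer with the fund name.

Highland

Alder: Sortino ratio = (19.2% − 1.3%) / 14.3% = 1.252
Bluefin: Sortino ratio = (12.9% − 1.3%) / 25.8% = 0.450
Highland: Sortino ratio = (20.6% − 1.3%) / 13.0% = 1.485
Highest: Highland (1.485).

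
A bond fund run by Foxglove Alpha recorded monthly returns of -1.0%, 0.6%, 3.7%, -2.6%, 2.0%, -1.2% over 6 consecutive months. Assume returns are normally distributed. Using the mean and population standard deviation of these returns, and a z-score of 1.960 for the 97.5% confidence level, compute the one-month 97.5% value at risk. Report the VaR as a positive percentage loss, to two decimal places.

μ = (-1 + 0.6 + 3.7 − 2.6 + 2 − 1.2) / 6 = 1.50 / 6 = 0.2500%
Population std dev = √[26.8750 / 6] = 2.1164%
VaR = −(μ − z·σ) = −(0.2500 − 1.960 × 2.1164) = −(-3.8981) = 3.8981%

3.90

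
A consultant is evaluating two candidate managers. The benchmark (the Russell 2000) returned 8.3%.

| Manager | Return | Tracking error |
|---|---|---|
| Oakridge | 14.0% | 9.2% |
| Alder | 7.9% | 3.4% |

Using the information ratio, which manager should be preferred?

Oakridge

Oakridge: IR = (14.0% − 8.3%) / 9.2% = 0.620
Alder: IR = (7.9% − 8.3%) / 3.4% = -0.118
Highest: Oakridge (0.620).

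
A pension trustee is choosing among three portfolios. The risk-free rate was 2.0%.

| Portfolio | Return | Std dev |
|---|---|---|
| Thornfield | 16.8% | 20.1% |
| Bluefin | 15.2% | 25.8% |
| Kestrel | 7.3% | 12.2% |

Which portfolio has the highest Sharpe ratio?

Thornfield: Sharpe ratio = (16.8% − 2.0%) / 20.1% = 0.736
Bluefin: Sharpe ratio = (15.2% − 2.0%) / 25.8% = 0.512
Kestrel: Sharpe ratio = (7.3% − 2.0%) / 12.2% = 0.434
Highest: Thornfield (0.736).

Thornfield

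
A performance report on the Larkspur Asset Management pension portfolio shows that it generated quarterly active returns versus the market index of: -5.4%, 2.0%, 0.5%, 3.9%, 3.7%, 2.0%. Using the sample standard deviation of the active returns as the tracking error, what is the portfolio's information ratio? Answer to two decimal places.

r̄ = (-5.4 + 2 + 0.5 + 3.9 + 3.7 + 2) / 6 = 6.70 / 6 = 1.1167%
Σ(r − r̄)² = (-5.4 − 1.1167)² + (2 − 1.1167)² + … = 58.8283
sample σ = √(58.8283 / 5) = √11.7657 = 3.4301%
IR = r̄ / tracking error = 1.1167 / 3.4301 = 0.3256

0.33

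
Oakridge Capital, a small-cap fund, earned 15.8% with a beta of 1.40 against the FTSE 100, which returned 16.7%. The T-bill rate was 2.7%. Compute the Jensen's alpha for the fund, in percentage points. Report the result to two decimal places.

-6.50

CAPM expected return = Rf + β(Rm − Rf) = 2.7% + 1.40 × (16.7% − 2.7%) = 2.7 + 1.40 × 14.00 = 22.3000%
Jensen's α = Rp − E[R] = 15.8% − 22.3000% = -6.5000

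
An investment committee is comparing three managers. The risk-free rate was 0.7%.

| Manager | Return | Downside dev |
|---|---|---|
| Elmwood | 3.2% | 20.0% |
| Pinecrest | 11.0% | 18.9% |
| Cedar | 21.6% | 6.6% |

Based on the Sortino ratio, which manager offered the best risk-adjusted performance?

Elmwood: Sortino ratio = (3.2% − 0.7%) / 20.0% = 0.125
Pinecrest: Sortino ratio = (11.0% − 0.7%) / 18.9% = 0.545
Cedar: Sortino ratio = (21.6% − 0.7%) / 6.6% = 3.167
Highest: Cedar (3.167).

Cedar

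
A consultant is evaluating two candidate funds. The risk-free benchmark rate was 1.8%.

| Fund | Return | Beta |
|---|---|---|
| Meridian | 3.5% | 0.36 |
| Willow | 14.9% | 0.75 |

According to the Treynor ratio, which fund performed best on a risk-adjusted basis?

Willow

Meridian: Treynor = (3.5% − 1.8%) / 0.36 = 4.722
Willow: Treynor = (14.9% − 1.8%) / 0.75 = 17.467
Highest: Willow (17.467).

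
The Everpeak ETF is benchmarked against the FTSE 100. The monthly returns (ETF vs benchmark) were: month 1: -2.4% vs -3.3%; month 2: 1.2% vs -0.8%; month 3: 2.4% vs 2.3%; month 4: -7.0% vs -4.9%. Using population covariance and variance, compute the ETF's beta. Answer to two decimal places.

1.25

r̄p = -1.4500%,  r̄m = -1.6750%
Cov = Σ(rp − r̄p)(rm − r̄m) / 4 = 9.2663
Var(rm) = Σ(rm − r̄m)² / 4 = 7.4019
β = Cov / Var = 9.2663 / 7.4019 = 1.2519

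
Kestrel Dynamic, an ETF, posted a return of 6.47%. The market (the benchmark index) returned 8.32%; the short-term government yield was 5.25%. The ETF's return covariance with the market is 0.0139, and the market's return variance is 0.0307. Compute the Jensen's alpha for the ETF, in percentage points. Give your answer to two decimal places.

-0.17

β = Cov / Var = 0.0139 / 0.0307 = 0.4528
E[R] = Rf + β(Rm − Rf) = 5.25% + 0.4528 × (8.32% − 5.25%) = 6.6401%
α = Rp − E[R] = 6.47% − 6.6401% = -0.1701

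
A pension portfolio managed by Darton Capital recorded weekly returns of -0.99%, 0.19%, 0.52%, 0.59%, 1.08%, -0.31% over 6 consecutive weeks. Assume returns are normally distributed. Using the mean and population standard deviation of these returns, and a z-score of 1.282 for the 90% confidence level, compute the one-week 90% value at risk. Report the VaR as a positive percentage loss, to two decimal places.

0.68

Mean return r̄ = 1.080 / 6 = 0.1800%
Σ(r − r̄)² = (-0.99 − 0.1800)² + (0.19 − 0.1800)² + (0.52 − 0.1800)² + … = 2.7028
σ = √[2.7028 / 6] = 0.6712%
VaR = −(r̄ − z·σ) = −(0.1800 − 1.282 × 0.6712) = −(-0.6805) = 0.6805%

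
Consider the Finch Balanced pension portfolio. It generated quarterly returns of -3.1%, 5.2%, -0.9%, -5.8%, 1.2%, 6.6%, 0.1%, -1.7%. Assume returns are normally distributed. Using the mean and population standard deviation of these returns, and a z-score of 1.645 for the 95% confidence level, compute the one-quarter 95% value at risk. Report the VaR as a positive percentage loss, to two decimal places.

Mean return r̄ = 1.60 / 8 = 0.2000%
Σ(r − r̄)² = (-3.1 − 0.2000)² + (5.2 − 0.2000)² + (-0.9 − 0.2000)² + … = 118.6800
population σ = √(118.6800 / 8) = √14.8350 = 3.8516%
VaR = −(r̄ − z·σ) = −(0.2000 − 1.645 × 3.8516) = −(-6.1359) = 6.1359%

6.14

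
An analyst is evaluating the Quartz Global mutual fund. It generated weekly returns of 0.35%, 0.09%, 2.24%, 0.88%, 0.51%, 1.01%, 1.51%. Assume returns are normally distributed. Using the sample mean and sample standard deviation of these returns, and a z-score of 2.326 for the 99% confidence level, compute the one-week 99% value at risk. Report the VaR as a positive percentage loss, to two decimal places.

r̄ = (0.35 + 0.09 + 2.24 + 0.88 + 0.51 + 1.01 + 1.51) / 7 = 0.9414%
Σ(r − r̄)² = (0.35 − 0.9414)² + (0.09 − 0.9414)² + … = 3.2789
σ = √[3.2789 / 6] = 0.7392%
VaR = −(r̄ − z·σ) = −(0.9414 − 2.326 × 0.7392) = −(-0.7780) = 0.7780%

0.78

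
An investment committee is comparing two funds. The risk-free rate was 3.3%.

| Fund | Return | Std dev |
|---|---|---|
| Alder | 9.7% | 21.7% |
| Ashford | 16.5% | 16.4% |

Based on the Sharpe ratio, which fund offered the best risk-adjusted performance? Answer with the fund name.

Ashford

Alder: Sharpe ratio = (9.7% − 3.3%) / 21.7% = 0.295
Ashford: Sharpe ratio = (16.5% − 3.3%) / 16.4% = 0.805
Highest: Ashford (0.805).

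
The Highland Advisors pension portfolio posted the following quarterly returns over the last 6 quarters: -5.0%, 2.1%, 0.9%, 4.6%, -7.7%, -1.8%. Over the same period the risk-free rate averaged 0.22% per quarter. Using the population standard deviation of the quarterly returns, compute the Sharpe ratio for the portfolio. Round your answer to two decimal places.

-0.33

r̄ = (-5 + 2.1 + 0.9 + 4.6 − 7.7 − 1.8) / 6 = -1.1500%
Population std dev = √[105.9750 / 6] = 4.2027%
Sharpe = (r̄ − rf) / σ = (-1.1500 − 0.22) / 4.2027 = -1.3700 / 4.2027 = -0.3260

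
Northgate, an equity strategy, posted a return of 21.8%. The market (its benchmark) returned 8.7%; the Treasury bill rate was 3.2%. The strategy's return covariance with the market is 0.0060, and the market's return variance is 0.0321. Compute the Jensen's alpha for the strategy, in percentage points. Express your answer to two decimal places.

17.57

β = Cov / Var = 0.0060 / 0.0321 = 0.1869
E[R] = Rf + β(Rm − Rf) = 3.2% + 0.1869 × (8.7% − 3.2%) = 4.2280%
α = Rp − E[R] = 21.8% − 4.2280% = 17.5720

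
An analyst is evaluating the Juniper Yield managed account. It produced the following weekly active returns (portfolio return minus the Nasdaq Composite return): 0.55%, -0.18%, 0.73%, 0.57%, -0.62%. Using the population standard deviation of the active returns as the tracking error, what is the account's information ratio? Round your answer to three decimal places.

0.403

r̄ = (0.55 − 0.18 + 0.73 + 0.57 − 0.62) / 5 = 0.2100%
Population std dev = √[1.3566 / 5] = 0.5209%
IR = r̄ / tracking error = 0.2100 / 0.5209 = 0.4031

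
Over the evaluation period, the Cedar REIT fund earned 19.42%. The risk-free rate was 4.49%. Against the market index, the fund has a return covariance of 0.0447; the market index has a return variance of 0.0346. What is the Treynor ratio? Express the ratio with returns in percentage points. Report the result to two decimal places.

11.56

β = Cov / Var = 0.0447 / 0.0346 = 1.2919
Treynor = (Rp − Rf) / β = (19.42% − 4.49%) / 1.2919 = 14.93 / 1.2919 = 11.5566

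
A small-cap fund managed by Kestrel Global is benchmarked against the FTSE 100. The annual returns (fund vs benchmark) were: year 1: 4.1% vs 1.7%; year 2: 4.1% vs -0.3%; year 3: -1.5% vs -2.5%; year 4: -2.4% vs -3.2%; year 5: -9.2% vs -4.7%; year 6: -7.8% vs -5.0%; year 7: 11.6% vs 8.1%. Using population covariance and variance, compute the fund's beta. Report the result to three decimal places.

r̄p = -0.1571%,  r̄m = -0.8429%
Cov = Σ(rp − r̄p)(rm − r̄m) / 7 = 27.4918
Var(rm) = Σ(rm − r̄m)² / 7 = 18.1710
β = Cov / Var = 27.4918 / 18.1710 = 1.5129

1.513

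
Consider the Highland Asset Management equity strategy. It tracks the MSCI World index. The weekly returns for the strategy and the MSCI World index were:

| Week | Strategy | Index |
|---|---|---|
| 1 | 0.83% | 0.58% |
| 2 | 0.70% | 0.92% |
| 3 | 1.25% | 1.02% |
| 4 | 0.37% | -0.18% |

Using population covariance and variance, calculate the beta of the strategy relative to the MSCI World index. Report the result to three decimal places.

r̄p = 0.7875%,  r̄m = 0.5850%
Cov = Σ(rp − r̄p)(rm − r̄m) / 4 = 0.1228
Var(rm) = Σ(rm − r̄m)² / 4 = 0.2217
β = Cov / Var = 0.1228 / 0.2217 = 0.5539

0.554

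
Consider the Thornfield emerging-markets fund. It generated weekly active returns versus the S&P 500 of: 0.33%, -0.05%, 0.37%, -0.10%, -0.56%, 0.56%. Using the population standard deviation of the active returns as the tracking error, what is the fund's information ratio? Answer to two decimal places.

μ = (0.33 − 0.05 + 0.37 − 0.1 − 0.56 + 0.56) / 6 = 0.0917%
Population σ = √[Σ(r − μ)² / 6] = √[0.8351 / 6] = √0.1392 = 0.3731%
IR = μ / tracking error = 0.0917 / 0.3731 = 0.2458

0.25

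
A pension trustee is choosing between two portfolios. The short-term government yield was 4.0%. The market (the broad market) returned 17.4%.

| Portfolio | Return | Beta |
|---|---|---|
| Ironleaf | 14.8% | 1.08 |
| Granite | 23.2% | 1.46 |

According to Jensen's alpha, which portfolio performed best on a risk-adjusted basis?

Granite

Ironleaf: α = 14.8% − [4.0% + 1.08 × (17.4% − 4.0%)] = -3.672
Granite: α = 23.2% − [4.0% + 1.46 × (17.4% − 4.0%)] = -0.364
Highest: Granite (-0.364).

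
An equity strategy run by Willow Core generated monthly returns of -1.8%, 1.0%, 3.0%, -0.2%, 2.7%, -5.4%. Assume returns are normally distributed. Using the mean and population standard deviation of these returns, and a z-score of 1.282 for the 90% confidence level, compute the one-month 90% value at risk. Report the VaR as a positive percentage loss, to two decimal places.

3.80

r̄ = (-1.8 + 1 + 3 − 0.2 + 2.7 − 5.4) / 6 = -0.70 / 6 = -0.1167%
Σ(r − r̄)² = (-1.8 − (-0.1167))² + (1 − (-0.1167))² + … = 49.6483
σ = √[49.6483 / 6] = 2.8766%
VaR = −(r̄ − z·σ) = −(-0.1167 − 1.282 × 2.8766) = −(-3.8045) = 3.8045%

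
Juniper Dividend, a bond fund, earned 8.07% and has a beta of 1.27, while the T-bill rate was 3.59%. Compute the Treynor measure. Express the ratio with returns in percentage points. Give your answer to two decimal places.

Treynor = (Rp − Rf) / β = (8.07% − 3.59%) / 1.27 = 4.48 / 1.27 = 3.5276

3.53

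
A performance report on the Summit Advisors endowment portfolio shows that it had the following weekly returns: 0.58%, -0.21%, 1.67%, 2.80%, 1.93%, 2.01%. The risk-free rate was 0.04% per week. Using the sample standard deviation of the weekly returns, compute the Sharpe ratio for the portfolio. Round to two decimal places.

r̄ = (0.58 − 0.21 + 1.67 + 2.8 + 1.93 + 2.01) / 6 = 1.4633%
Σ(r − r̄)² = (0.58 − 1.4633)² + (-0.21 − 1.4633)² + (1.67 − 1.4633)² + … = 5.9263
σ = √[5.9263 / 5] = 1.0887%
Sharpe = (r̄ − rf) / σ = (1.4633 − 0.04) / 1.0887 = 1.4233 / 1.0887 = 1.3073

1.31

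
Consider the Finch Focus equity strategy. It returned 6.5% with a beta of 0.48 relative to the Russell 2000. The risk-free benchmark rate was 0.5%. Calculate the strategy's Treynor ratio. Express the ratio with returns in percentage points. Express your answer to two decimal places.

12.50

Treynor = (Rp − Rf) / β = (6.5% − 0.5%) / 0.48 = 6.00 / 0.48 = 12.5000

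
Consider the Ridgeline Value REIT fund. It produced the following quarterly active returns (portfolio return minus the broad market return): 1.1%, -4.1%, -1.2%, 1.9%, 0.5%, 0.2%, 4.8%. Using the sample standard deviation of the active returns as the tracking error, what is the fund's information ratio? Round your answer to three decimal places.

0.167

r̄ = (1.1 − 4.1 − 1.2 + 1.9 + 0.5 + 0.2 + 4.8) / 7 = 3.20 / 7 = 0.4571%
Sample σ = √[Σ(r − r̄)² / 6] = √[44.9371 / 6] = √7.4895 = 2.7367%
IR = r̄ / tracking error = 0.4571 / 2.7367 = 0.1670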